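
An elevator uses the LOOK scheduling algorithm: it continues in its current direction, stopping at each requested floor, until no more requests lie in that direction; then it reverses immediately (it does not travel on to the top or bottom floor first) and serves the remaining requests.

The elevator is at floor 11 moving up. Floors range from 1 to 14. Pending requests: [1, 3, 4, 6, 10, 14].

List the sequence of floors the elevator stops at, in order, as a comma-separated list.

Current: 11, moving UP
Serve above first (ascending): [14]
Then reverse, serve below (descending): [10, 6, 4, 3, 1]

Answer: 14, 10, 6, 4, 3, 1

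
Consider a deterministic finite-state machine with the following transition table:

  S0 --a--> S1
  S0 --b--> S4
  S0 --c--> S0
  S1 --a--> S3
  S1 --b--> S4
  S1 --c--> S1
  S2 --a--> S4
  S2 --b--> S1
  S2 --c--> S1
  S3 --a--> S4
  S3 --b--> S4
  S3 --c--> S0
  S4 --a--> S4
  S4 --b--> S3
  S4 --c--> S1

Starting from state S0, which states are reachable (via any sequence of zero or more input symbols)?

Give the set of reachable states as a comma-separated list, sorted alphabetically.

Answer: S0, S1, S3, S4

Derivation:
BFS from S0:
  visit S0: S0--a-->S1 (new), S0--b-->S4 (new), S0--c-->S0 (seen)
  visit S1: S1--a-->S3 (new), S1--b-->S4 (seen), S1--c-->S1 (seen)
  visit S4: S4--a-->S4 (seen), S4--b-->S3 (seen), S4--c-->S1 (seen)
  visit S3: S3--a-->S4 (seen), S3--b-->S4 (seen), S3--c-->S0 (seen)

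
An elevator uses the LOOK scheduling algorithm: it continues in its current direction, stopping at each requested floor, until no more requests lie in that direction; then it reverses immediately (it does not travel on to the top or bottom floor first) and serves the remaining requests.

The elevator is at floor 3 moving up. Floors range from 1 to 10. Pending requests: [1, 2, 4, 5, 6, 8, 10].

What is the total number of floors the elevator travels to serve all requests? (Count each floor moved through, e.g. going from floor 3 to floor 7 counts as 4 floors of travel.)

Answer: 16

Derivation:
Start at floor 3 moving up, LOOK stop order: [4, 5, 6, 8, 10, 2, 1]
  3 → 4: |4-3| = 1, total = 1
  4 → 5: |5-4| = 1, total = 2
  5 → 6: |6-5| = 1, total = 3
  6 → 8: |8-6| = 2, total = 5
  8 → 10: |10-8| = 2, total = 7
  10 → 2: |2-10| = 8, total = 15
  2 → 1: |1-2| = 1, total = 16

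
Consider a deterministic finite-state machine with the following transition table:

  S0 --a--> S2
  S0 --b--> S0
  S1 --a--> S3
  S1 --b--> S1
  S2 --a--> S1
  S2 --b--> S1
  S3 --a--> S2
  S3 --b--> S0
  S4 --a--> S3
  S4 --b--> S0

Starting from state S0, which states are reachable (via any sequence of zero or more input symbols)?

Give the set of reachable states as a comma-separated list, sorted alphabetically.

BFS from S0:
  visit S0: S0--a-->S2 (new), S0--b-->S0 (seen)
  visit S2: S2--a-->S1 (new), S2--b-->S1 (seen)
  visit S1: S1--a-->S3 (new), S1--b-->S1 (seen)
  visit S3: S3--a-->S2 (seen), S3--b-->S0 (seen)

Answer: S0, S1, S2, S3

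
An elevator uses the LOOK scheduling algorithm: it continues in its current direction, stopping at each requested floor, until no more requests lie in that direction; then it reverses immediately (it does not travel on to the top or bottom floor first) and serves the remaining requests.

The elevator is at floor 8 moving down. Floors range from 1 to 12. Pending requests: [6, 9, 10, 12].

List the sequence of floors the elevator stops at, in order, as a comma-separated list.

Current: 8, moving DOWN
Serve below first (descending): [6]
Then reverse, serve above (ascending): [9, 10, 12]

Answer: 6, 9, 10, 12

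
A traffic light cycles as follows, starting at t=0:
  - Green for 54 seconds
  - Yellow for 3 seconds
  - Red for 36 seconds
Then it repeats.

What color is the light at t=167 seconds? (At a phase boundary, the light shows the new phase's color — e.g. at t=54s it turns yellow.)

Answer: red

Derivation:
Cycle length = 54 + 3 + 36 = 93s
t = 167, phase_t = 167 mod 93 = 74
74 >= 57 → RED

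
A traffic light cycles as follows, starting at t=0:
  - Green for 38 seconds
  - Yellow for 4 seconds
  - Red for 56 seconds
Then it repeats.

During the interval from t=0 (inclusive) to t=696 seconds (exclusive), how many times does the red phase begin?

Cycle = 38+4+56 = 98s
red phase starts at t = k*98 + 42 for k=0,1,2,...
Need k*98+42 < 696 → k < 6.673
k ∈ {0, ..., 6} → 7 starts

Answer: 7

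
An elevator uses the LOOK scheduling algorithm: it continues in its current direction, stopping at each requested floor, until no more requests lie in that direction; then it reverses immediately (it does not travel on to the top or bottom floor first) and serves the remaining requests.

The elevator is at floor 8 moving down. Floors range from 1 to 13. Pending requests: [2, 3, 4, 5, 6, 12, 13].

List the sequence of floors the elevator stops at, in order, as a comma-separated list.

Current: 8, moving DOWN
Serve below first (descending): [6, 5, 4, 3, 2]
Then reverse, serve above (ascending): [12, 13]

Answer: 6, 5, 4, 3, 2, 12, 13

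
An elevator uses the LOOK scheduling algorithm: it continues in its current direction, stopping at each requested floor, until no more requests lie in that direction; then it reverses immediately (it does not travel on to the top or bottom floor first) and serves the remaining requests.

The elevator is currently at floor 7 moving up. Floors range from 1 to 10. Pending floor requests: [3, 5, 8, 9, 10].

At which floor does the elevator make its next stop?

Current floor: 7, direction: up
Requests above: [8, 9, 10]
Requests below: [3, 5]
Moving up and requests lie above → nearest above is min([8, 9, 10]) = 8

Answer: 8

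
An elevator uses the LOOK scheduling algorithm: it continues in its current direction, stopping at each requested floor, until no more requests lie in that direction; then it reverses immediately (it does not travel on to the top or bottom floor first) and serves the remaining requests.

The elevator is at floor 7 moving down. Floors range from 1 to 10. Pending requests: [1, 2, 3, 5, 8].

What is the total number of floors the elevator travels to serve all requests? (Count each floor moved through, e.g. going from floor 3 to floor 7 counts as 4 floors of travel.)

Start at floor 7 moving down, LOOK stop order: [5, 3, 2, 1, 8]
  7 → 5: |5-7| = 2, total = 2
  5 → 3: |3-5| = 2, total = 4
  3 → 2: |2-3| = 1, total = 5
  2 → 1: |1-2| = 1, total = 6
  1 → 8: |8-1| = 7, total = 13

Answer: 13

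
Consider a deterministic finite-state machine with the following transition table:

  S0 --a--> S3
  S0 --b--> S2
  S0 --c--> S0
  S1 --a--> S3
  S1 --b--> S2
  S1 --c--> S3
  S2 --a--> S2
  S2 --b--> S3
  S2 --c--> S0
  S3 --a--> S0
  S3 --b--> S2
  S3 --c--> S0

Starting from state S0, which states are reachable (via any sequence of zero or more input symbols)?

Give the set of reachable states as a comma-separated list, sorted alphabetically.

BFS from S0:
  visit S0: S0--a-->S3 (new), S0--b-->S2 (new), S0--c-->S0 (seen)
  visit S3: S3--a-->S0 (seen), S3--b-->S2 (seen), S3--c-->S0 (seen)
  visit S2: S2--a-->S2 (seen), S2--b-->S3 (seen), S2--c-->S0 (seen)

Answer: S0, S2, S3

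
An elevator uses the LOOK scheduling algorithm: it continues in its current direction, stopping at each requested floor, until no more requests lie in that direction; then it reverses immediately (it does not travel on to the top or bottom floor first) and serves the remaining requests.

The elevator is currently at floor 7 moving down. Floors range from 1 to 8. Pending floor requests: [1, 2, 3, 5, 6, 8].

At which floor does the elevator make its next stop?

Answer: 6

Derivation:
Current floor: 7, direction: down
Requests above: [8]
Requests below: [1, 2, 3, 5, 6]
Moving down and requests lie below → nearest below is max([1, 2, 3, 5, 6]) = 6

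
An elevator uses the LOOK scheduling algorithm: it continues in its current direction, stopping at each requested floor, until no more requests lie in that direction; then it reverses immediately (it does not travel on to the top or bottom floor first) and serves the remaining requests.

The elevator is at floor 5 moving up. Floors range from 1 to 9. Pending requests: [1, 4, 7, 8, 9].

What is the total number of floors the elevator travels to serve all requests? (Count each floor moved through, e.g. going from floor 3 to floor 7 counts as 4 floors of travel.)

Answer: 12

Derivation:
Start at floor 5 moving up, LOOK stop order: [7, 8, 9, 4, 1]
  5 → 7: |7-5| = 2, total = 2
  7 → 8: |8-7| = 1, total = 3
  8 → 9: |9-8| = 1, total = 4
  9 → 4: |4-9| = 5, total = 9
  4 → 1: |1-4| = 3, total = 12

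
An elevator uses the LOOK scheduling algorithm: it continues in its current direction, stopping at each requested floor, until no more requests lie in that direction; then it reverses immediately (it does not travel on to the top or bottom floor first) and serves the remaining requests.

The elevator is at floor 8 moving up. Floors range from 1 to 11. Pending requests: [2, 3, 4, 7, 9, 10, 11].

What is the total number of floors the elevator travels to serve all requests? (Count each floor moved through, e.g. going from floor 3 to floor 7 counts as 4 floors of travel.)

Answer: 12

Derivation:
Start at floor 8 moving up, LOOK stop order: [9, 10, 11, 7, 4, 3, 2]
  8 → 9: |9-8| = 1, total = 1
  9 → 10: |10-9| = 1, total = 2
  10 → 11: |11-10| = 1, total = 3
  11 → 7: |7-11| = 4, total = 7
  7 → 4: |4-7| = 3, total = 10
  4 → 3: |3-4| = 1, total = 11
  3 → 2: |2-3| = 1, total = 12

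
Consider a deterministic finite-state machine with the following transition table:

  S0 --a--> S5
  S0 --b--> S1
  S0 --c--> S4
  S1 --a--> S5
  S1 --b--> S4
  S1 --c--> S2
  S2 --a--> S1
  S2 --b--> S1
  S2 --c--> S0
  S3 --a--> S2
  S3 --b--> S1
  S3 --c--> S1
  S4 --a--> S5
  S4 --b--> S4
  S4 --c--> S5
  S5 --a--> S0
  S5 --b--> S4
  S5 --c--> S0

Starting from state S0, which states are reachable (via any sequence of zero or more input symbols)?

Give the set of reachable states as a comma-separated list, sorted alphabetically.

BFS from S0:
  visit S0: S0--a-->S5 (new), S0--b-->S1 (new), S0--c-->S4 (new)
  visit S5: S5--a-->S0 (seen), S5--b-->S4 (seen), S5--c-->S0 (seen)
  visit S1: S1--a-->S5 (seen), S1--b-->S4 (seen), S1--c-->S2 (new)
  visit S4: S4--a-->S5 (seen), S4--b-->S4 (seen), S4--c-->S5 (seen)
  visit S2: S2--a-->S1 (seen), S2--b-->S1 (seen), S2--c-->S0 (seen)

Answer: S0, S1, S2, S4, S5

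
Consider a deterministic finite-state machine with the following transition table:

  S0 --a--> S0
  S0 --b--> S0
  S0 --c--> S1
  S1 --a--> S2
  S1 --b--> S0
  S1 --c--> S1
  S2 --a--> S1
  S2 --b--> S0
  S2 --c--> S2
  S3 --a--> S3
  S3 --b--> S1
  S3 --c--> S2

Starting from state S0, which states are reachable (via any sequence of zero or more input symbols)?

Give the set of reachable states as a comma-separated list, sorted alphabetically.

BFS from S0:
  visit S0: S0--a-->S0 (seen), S0--b-->S0 (seen), S0--c-->S1 (new)
  visit S1: S1--a-->S2 (new), S1--b-->S0 (seen), S1--c-->S1 (seen)
  visit S2: S2--a-->S1 (seen), S2--b-->S0 (seen), S2--c-->S2 (seen)

Answer: S0, S1, S2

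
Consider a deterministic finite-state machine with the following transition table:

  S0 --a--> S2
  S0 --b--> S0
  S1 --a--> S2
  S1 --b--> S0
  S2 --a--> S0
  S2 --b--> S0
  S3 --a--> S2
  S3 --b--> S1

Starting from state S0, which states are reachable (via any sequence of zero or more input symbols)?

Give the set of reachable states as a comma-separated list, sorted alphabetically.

BFS from S0:
  visit S0: S0--a-->S2 (new), S0--b-->S0 (seen)
  visit S2: S2--a-->S0 (seen), S2--b-->S0 (seen)

Answer: S0, S2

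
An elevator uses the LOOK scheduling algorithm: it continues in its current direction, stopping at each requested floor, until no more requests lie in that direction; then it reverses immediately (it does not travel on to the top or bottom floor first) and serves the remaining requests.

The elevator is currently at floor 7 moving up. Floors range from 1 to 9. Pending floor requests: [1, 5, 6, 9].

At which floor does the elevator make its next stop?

Answer: 9

Derivation:
Current floor: 7, direction: up
Requests above: [9]
Requests below: [1, 5, 6]
Moving up and requests lie above → nearest above is min([9]) = 9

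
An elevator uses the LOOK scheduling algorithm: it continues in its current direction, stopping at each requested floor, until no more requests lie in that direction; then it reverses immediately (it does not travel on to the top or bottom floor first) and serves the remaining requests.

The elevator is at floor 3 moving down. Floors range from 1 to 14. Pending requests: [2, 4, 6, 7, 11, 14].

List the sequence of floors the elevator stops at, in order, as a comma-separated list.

Current: 3, moving DOWN
Serve below first (descending): [2]
Then reverse, serve above (ascending): [4, 6, 7, 11, 14]

Answer: 2, 4, 6, 7, 11, 14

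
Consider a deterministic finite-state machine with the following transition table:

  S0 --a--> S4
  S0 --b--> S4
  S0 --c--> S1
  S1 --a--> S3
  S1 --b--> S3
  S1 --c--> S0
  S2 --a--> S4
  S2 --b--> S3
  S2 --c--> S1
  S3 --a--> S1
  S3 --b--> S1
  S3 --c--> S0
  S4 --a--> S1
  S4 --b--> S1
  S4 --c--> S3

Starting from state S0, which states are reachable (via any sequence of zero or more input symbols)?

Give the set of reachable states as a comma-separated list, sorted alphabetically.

Answer: S0, S1, S3, S4

Derivation:
BFS from S0:
  visit S0: S0--a-->S4 (new), S0--b-->S4 (seen), S0--c-->S1 (new)
  visit S4: S4--a-->S1 (seen), S4--b-->S1 (seen), S4--c-->S3 (new)
  visit S1: S1--a-->S3 (seen), S1--b-->S3 (seen), S1--c-->S0 (seen)
  visit S3: S3--a-->S1 (seen), S3--b-->S1 (seen), S3--c-->S0 (seen)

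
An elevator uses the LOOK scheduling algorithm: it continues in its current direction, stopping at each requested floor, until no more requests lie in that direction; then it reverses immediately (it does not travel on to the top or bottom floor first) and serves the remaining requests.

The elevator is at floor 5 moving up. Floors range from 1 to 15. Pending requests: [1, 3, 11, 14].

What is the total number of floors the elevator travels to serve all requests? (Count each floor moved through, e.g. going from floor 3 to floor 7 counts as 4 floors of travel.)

Answer: 22

Derivation:
Start at floor 5 moving up, LOOK stop order: [11, 14, 3, 1]
  5 → 11: |11-5| = 6, total = 6
  11 → 14: |14-11| = 3, total = 9
  14 → 3: |3-14| = 11, total = 20
  3 → 1: |1-3| = 2, total = 22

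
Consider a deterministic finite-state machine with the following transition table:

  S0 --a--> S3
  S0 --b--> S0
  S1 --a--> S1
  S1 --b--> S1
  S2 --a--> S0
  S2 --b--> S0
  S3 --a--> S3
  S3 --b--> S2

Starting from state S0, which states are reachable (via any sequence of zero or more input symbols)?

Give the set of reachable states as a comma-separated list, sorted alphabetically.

Answer: S0, S2, S3

Derivation:
BFS from S0:
  visit S0: S0--a-->S3 (new), S0--b-->S0 (seen)
  visit S3: S3--a-->S3 (seen), S3--b-->S2 (new)
  visit S2: S2--a-->S0 (seen), S2--b-->S0 (seen)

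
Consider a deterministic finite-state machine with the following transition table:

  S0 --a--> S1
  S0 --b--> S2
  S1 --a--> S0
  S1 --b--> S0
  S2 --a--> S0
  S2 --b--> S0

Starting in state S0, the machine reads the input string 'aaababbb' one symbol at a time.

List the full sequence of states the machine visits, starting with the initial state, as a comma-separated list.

Answer: S0, S1, S0, S1, S0, S1, S0, S2, S0

Derivation:
Start: S0
  read 'a': S0 --a--> S1
  read 'a': S1 --a--> S0
  read 'a': S0 --a--> S1
  read 'b': S1 --b--> S0
  read 'a': S0 --a--> S1
  read 'b': S1 --b--> S0
  read 'b': S0 --b--> S2
  read 'b': S2 --b--> S0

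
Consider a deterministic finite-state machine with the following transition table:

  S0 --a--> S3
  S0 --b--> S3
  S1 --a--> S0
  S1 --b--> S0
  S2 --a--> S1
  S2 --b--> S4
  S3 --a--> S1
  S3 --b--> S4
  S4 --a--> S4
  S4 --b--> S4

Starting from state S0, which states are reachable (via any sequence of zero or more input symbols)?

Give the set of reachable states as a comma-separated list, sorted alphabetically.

BFS from S0:
  visit S0: S0--a-->S3 (new), S0--b-->S3 (seen)
  visit S3: S3--a-->S1 (new), S3--b-->S4 (new)
  visit S1: S1--a-->S0 (seen), S1--b-->S0 (seen)
  visit S4: S4--a-->S4 (seen), S4--b-->S4 (seen)

Answer: S0, S1, S3, S4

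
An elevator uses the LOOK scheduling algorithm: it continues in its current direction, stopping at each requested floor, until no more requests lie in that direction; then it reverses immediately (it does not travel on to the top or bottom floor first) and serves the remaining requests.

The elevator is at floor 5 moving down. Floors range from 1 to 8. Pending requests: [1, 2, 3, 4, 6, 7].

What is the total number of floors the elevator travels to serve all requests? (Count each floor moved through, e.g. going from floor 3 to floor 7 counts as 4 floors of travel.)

Start at floor 5 moving down, LOOK stop order: [4, 3, 2, 1, 6, 7]
  5 → 4: |4-5| = 1, total = 1
  4 → 3: |3-4| = 1, total = 2
  3 → 2: |2-3| = 1, total = 3
  2 → 1: |1-2| = 1, total = 4
  1 → 6: |6-1| = 5, total = 9
  6 → 7: |7-6| = 1, total = 10

Answer: 10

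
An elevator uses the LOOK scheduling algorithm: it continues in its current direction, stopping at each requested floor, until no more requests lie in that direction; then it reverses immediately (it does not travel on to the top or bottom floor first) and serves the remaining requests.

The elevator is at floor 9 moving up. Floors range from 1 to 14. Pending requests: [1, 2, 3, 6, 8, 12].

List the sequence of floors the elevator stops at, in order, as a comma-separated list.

Current: 9, moving UP
Serve above first (ascending): [12]
Then reverse, serve below (descending): [8, 6, 3, 2, 1]

Answer: 12, 8, 6, 3, 2, 1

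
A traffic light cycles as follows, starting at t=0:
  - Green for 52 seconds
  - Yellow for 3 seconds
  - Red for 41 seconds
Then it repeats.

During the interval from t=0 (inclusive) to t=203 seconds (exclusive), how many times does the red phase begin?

Cycle = 52+3+41 = 96s
red phase starts at t = k*96 + 55 for k=0,1,2,...
Need k*96+55 < 203 → k < 1.542
k ∈ {0, ..., 1} → 2 starts

Answer: 2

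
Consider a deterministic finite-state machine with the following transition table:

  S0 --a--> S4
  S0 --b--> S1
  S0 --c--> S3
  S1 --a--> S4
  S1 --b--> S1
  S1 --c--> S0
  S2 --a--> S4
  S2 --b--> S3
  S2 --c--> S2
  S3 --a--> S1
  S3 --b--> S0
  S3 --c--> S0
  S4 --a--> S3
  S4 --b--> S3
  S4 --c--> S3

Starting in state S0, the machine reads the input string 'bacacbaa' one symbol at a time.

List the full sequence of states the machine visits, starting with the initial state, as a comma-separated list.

Start: S0
  read 'b': S0 --b--> S1
  read 'a': S1 --a--> S4
  read 'c': S4 --c--> S3
  read 'a': S3 --a--> S1
  read 'c': S1 --c--> S0
  read 'b': S0 --b--> S1
  read 'a': S1 --a--> S4
  read 'a': S4 --a--> S3

Answer: S0, S1, S4, S3, S1, S0, S1, S4, S3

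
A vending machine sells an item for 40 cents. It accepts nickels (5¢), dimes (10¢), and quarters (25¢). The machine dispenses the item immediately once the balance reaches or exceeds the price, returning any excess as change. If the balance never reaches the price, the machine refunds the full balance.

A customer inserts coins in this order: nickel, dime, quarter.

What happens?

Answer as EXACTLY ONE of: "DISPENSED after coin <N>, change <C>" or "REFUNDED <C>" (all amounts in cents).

Price: 40¢
Coin 1 (nickel, 5¢): balance = 5¢
Coin 2 (dime, 10¢): balance = 15¢
Coin 3 (quarter, 25¢): balance = 40¢
  → balance >= price → DISPENSE, change = 40 - 40 = 0¢

Answer: DISPENSED after coin 3, change 0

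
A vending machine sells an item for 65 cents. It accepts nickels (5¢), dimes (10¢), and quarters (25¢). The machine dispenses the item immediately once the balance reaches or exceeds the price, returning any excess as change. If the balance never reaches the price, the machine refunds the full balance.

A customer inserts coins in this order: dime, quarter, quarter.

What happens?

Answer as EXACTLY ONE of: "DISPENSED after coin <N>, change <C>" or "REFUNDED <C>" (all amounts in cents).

Price: 65¢
Coin 1 (dime, 10¢): balance = 10¢
Coin 2 (quarter, 25¢): balance = 35¢
Coin 3 (quarter, 25¢): balance = 60¢
All coins inserted, balance 60¢ < price 65¢ → REFUND 60¢

Answer: REFUNDED 60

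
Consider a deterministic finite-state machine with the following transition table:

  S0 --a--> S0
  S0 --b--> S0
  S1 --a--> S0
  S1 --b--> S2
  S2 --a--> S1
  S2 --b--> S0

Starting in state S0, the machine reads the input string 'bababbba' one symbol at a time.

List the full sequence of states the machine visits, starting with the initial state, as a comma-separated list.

Start: S0
  read 'b': S0 --b--> S0
  read 'a': S0 --a--> S0
  read 'b': S0 --b--> S0
  read 'a': S0 --a--> S0
  read 'b': S0 --b--> S0
  read 'b': S0 --b--> S0
  read 'b': S0 --b--> S0
  read 'a': S0 --a--> S0

Answer: S0, S0, S0, S0, S0, S0, S0, S0, S0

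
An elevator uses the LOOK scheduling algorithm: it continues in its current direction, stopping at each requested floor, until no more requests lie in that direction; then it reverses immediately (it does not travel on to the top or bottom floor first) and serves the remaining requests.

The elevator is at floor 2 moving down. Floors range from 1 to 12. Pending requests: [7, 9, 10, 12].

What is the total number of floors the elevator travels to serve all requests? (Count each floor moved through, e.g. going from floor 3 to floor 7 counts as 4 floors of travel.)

Start at floor 2 moving down, LOOK stop order: [7, 9, 10, 12]
  2 → 7: |7-2| = 5, total = 5
  7 → 9: |9-7| = 2, total = 7
  9 → 10: |10-9| = 1, total = 8
  10 → 12: |12-10| = 2, total = 10

Answer: 10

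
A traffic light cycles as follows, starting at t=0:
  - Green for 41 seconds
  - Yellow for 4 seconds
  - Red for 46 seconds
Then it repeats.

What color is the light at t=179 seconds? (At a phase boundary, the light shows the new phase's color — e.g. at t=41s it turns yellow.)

Cycle length = 41 + 4 + 46 = 91s
t = 179, phase_t = 179 mod 91 = 88
88 >= 45 → RED

Answer: red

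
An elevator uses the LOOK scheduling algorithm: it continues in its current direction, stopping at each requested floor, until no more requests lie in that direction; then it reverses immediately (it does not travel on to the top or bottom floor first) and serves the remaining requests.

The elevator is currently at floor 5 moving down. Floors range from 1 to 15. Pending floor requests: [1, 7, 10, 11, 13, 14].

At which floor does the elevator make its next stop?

Answer: 1

Derivation:
Current floor: 5, direction: down
Requests above: [7, 10, 11, 13, 14]
Requests below: [1]
Moving down and requests lie below → nearest below is max([1]) = 1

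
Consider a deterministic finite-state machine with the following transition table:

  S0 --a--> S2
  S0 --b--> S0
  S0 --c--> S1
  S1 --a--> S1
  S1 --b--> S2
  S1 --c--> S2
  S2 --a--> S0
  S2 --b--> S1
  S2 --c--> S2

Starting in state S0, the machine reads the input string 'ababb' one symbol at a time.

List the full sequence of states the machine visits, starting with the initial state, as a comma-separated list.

Answer: S0, S2, S1, S1, S2, S1

Derivation:
Start: S0
  read 'a': S0 --a--> S2
  read 'b': S2 --b--> S1
  read 'a': S1 --a--> S1
  read 'b': S1 --b--> S2
  read 'b': S2 --b--> S1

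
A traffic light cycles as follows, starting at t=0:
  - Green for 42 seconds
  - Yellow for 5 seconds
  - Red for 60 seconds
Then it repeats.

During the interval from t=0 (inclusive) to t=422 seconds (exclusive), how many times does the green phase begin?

Cycle = 42+5+60 = 107s
green phase starts at t = k*107 + 0 for k=0,1,2,...
Need k*107+0 < 422 → k < 3.944
k ∈ {0, ..., 3} → 4 starts

Answer: 4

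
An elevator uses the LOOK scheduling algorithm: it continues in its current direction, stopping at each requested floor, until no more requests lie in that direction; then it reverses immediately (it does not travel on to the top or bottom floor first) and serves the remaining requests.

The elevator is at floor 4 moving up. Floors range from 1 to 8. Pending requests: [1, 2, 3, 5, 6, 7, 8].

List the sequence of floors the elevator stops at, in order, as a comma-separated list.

Answer: 5, 6, 7, 8, 3, 2, 1

Derivation:
Current: 4, moving UP
Serve above first (ascending): [5, 6, 7, 8]
Then reverse, serve below (descending): [3, 2, 1]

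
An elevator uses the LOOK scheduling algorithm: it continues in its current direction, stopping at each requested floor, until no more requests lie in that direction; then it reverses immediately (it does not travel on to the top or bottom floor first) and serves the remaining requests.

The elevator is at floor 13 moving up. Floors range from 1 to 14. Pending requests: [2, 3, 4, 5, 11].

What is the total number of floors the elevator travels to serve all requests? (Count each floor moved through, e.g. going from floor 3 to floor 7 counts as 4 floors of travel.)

Start at floor 13 moving up, LOOK stop order: [11, 5, 4, 3, 2]
  13 → 11: |11-13| = 2, total = 2
  11 → 5: |5-11| = 6, total = 8
  5 → 4: |4-5| = 1, total = 9
  4 → 3: |3-4| = 1, total = 10
  3 → 2: |2-3| = 1, total = 11

Answer: 11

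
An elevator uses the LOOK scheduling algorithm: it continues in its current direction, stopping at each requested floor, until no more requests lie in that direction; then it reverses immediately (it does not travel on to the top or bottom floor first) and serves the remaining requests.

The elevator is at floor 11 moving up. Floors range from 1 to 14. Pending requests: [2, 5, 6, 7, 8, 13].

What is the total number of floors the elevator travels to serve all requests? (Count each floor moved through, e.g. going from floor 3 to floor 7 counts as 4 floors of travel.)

Answer: 13

Derivation:
Start at floor 11 moving up, LOOK stop order: [13, 8, 7, 6, 5, 2]
  11 → 13: |13-11| = 2, total = 2
  13 → 8: |8-13| = 5, total = 7
  8 → 7: |7-8| = 1, total = 8
  7 → 6: |6-7| = 1, total = 9
  6 → 5: |5-6| = 1, total = 10
  5 → 2: |2-5| = 3, total = 13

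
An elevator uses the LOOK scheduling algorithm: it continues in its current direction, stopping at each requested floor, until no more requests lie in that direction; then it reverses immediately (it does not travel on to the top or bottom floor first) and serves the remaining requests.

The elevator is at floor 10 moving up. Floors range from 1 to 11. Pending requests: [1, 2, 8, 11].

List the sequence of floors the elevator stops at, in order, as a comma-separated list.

Answer: 11, 8, 2, 1

Derivation:
Current: 10, moving UP
Serve above first (ascending): [11]
Then reverse, serve below (descending): [8, 2, 1]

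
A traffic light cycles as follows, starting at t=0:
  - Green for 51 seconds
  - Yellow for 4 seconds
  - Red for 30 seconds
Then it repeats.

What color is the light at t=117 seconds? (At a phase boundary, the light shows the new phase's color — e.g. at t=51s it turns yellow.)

Answer: green

Derivation:
Cycle length = 51 + 4 + 30 = 85s
t = 117, phase_t = 117 mod 85 = 32
32 < 51 (green end) → GREEN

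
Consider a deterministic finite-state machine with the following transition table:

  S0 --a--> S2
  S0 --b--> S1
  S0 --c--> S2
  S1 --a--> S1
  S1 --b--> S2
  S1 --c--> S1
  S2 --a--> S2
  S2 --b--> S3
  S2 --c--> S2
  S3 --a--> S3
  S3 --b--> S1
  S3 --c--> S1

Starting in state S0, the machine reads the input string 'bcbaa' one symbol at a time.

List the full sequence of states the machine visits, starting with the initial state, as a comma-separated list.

Start: S0
  read 'b': S0 --b--> S1
  read 'c': S1 --c--> S1
  read 'b': S1 --b--> S2
  read 'a': S2 --a--> S2
  read 'a': S2 --a--> S2

Answer: S0, S1, S1, S2, S2, S2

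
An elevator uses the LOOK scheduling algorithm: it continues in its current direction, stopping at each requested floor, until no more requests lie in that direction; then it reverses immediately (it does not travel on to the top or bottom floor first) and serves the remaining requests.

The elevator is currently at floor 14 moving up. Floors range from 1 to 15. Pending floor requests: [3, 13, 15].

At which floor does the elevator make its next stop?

Answer: 15

Derivation:
Current floor: 14, direction: up
Requests above: [15]
Requests below: [3, 13]
Moving up and requests lie above → nearest above is min([15]) = 15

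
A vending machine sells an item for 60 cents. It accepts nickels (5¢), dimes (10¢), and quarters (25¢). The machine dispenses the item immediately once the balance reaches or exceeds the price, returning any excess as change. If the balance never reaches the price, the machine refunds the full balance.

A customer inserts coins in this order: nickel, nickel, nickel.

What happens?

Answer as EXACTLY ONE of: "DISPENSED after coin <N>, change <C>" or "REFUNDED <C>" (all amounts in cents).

Price: 60¢
Coin 1 (nickel, 5¢): balance = 5¢
Coin 2 (nickel, 5¢): balance = 10¢
Coin 3 (nickel, 5¢): balance = 15¢
All coins inserted, balance 15¢ < price 60¢ → REFUND 15¢

Answer: REFUNDED 15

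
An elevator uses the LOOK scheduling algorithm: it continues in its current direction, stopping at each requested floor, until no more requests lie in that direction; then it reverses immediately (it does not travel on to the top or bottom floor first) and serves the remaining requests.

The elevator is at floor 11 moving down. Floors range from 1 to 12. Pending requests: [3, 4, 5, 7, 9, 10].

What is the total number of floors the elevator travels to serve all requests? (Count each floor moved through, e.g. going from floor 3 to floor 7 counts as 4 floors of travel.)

Answer: 8

Derivation:
Start at floor 11 moving down, LOOK stop order: [10, 9, 7, 5, 4, 3]
  11 → 10: |10-11| = 1, total = 1
  10 → 9: |9-10| = 1, total = 2
  9 → 7: |7-9| = 2, total = 4
  7 → 5: |5-7| = 2, total = 6
  5 → 4: |4-5| = 1, total = 7
  4 → 3: |3-4| = 1, total = 8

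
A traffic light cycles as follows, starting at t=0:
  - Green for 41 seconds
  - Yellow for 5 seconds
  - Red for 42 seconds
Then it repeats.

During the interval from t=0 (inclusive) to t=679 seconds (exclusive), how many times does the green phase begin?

Answer: 8

Derivation:
Cycle = 41+5+42 = 88s
green phase starts at t = k*88 + 0 for k=0,1,2,...
Need k*88+0 < 679 → k < 7.716
k ∈ {0, ..., 7} → 8 starts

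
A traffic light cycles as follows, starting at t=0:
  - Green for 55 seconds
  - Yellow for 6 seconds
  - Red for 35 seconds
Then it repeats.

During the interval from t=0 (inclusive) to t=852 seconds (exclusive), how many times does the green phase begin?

Cycle = 55+6+35 = 96s
green phase starts at t = k*96 + 0 for k=0,1,2,...
Need k*96+0 < 852 → k < 8.875
k ∈ {0, ..., 8} → 9 starts

Answer: 9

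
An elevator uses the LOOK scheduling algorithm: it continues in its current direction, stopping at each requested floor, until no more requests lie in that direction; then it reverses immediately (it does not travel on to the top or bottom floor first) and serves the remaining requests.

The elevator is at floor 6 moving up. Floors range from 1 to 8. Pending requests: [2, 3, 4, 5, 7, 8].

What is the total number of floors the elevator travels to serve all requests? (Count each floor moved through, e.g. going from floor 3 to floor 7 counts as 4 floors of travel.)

Start at floor 6 moving up, LOOK stop order: [7, 8, 5, 4, 3, 2]
  6 → 7: |7-6| = 1, total = 1
  7 → 8: |8-7| = 1, total = 2
  8 → 5: |5-8| = 3, total = 5
  5 → 4: |4-5| = 1, total = 6
  4 → 3: |3-4| = 1, total = 7
  3 → 2: |2-3| = 1, total = 8

Answer: 8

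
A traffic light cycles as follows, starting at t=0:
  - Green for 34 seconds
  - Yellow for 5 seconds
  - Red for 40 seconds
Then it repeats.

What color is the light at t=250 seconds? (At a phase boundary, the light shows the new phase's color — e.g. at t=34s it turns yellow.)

Cycle length = 34 + 5 + 40 = 79s
t = 250, phase_t = 250 mod 79 = 13
13 < 34 (green end) → GREEN

Answer: green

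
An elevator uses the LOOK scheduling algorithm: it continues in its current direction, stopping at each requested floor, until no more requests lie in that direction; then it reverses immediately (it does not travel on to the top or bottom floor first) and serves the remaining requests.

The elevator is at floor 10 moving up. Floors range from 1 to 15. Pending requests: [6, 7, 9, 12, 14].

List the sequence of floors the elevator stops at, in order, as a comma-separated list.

Answer: 12, 14, 9, 7, 6

Derivation:
Current: 10, moving UP
Serve above first (ascending): [12, 14]
Then reverse, serve below (descending): [9, 7, 6]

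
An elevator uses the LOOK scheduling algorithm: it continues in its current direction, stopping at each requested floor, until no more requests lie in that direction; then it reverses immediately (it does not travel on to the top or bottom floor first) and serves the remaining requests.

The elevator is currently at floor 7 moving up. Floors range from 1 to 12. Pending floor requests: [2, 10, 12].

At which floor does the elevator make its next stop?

Answer: 10

Derivation:
Current floor: 7, direction: up
Requests above: [10, 12]
Requests below: [2]
Moving up and requests lie above → nearest above is min([10, 12]) = 10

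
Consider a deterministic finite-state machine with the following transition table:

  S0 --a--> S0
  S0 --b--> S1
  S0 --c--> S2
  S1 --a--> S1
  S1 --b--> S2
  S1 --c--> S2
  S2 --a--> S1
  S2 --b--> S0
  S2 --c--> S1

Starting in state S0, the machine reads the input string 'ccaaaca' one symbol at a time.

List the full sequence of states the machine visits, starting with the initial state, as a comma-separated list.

Start: S0
  read 'c': S0 --c--> S2
  read 'c': S2 --c--> S1
  read 'a': S1 --a--> S1
  read 'a': S1 --a--> S1
  read 'a': S1 --a--> S1
  read 'c': S1 --c--> S2
  read 'a': S2 --a--> S1

Answer: S0, S2, S1, S1, S1, S1, S2, S1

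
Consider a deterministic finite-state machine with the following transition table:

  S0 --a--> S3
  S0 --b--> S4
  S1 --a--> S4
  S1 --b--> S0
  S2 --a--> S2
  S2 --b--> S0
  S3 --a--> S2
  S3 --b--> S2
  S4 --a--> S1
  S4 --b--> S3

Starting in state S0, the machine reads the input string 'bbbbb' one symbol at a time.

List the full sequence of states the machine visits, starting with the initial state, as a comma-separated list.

Answer: S0, S4, S3, S2, S0, S4

Derivation:
Start: S0
  read 'b': S0 --b--> S4
  read 'b': S4 --b--> S3
  read 'b': S3 --b--> S2
  read 'b': S2 --b--> S0
  read 'b': S0 --b--> S4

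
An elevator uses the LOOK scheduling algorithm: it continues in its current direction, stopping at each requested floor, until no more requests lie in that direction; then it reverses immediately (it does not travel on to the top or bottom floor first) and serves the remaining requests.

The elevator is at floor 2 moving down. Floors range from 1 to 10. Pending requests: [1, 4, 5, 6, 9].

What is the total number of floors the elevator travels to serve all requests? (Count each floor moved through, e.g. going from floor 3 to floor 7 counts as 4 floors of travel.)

Answer: 9

Derivation:
Start at floor 2 moving down, LOOK stop order: [1, 4, 5, 6, 9]
  2 → 1: |1-2| = 1, total = 1
  1 → 4: |4-1| = 3, total = 4
  4 → 5: |5-4| = 1, total = 5
  5 → 6: |6-5| = 1, total = 6
  6 → 9: |9-6| = 3, total = 9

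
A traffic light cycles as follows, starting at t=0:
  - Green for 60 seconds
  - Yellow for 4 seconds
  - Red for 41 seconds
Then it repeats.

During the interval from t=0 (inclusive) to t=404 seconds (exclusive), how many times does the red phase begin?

Answer: 4

Derivation:
Cycle = 60+4+41 = 105s
red phase starts at t = k*105 + 64 for k=0,1,2,...
Need k*105+64 < 404 → k < 3.238
k ∈ {0, ..., 3} → 4 starts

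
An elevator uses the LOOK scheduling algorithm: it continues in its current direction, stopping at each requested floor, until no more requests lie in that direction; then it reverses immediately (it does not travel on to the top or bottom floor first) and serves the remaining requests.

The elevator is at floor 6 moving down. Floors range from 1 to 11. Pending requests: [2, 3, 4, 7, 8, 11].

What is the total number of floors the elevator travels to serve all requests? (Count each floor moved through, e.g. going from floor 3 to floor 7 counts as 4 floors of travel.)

Start at floor 6 moving down, LOOK stop order: [4, 3, 2, 7, 8, 11]
  6 → 4: |4-6| = 2, total = 2
  4 → 3: |3-4| = 1, total = 3
  3 → 2: |2-3| = 1, total = 4
  2 → 7: |7-2| = 5, total = 9
  7 → 8: |8-7| = 1, total = 10
  8 → 11: |11-8| = 3, total = 13

Answer: 13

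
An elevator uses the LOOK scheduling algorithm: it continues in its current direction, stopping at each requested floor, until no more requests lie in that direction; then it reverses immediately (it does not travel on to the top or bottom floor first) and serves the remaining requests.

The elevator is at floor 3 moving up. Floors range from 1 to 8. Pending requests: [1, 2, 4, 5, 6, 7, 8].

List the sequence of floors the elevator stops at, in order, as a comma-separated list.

Current: 3, moving UP
Serve above first (ascending): [4, 5, 6, 7, 8]
Then reverse, serve below (descending): [2, 1]

Answer: 4, 5, 6, 7, 8, 2, 1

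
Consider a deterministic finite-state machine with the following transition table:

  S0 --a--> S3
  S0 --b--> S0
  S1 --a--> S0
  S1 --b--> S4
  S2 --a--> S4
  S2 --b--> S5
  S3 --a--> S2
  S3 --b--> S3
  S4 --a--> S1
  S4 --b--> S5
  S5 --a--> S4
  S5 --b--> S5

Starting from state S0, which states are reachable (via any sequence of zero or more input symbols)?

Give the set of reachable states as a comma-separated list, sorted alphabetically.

Answer: S0, S1, S2, S3, S4, S5

Derivation:
BFS from S0:
  visit S0: S0--a-->S3 (new), S0--b-->S0 (seen)
  visit S3: S3--a-->S2 (new), S3--b-->S3 (seen)
  visit S2: S2--a-->S4 (new), S2--b-->S5 (new)
  visit S4: S4--a-->S1 (new), S4--b-->S5 (seen)
  visit S5: S5--a-->S4 (seen), S5--b-->S5 (seen)
  visit S1: S1--a-->S0 (seen), S1--b-->S4 (seen)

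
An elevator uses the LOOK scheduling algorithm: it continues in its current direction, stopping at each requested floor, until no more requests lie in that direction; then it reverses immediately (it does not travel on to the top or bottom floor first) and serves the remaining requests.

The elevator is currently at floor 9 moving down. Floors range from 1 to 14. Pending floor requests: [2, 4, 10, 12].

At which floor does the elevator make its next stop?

Answer: 4

Derivation:
Current floor: 9, direction: down
Requests above: [10, 12]
Requests below: [2, 4]
Moving down and requests lie below → nearest below is max([2, 4]) = 4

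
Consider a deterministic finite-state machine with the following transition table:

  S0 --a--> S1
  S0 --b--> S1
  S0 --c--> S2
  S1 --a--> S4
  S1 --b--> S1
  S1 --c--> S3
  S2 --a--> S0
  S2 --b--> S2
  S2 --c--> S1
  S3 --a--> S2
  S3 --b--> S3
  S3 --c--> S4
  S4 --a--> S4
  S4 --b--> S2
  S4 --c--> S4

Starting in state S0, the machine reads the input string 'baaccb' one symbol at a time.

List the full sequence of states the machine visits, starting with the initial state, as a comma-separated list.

Answer: S0, S1, S4, S4, S4, S4, S2

Derivation:
Start: S0
  read 'b': S0 --b--> S1
  read 'a': S1 --a--> S4
  read 'a': S4 --a--> S4
  read 'c': S4 --c--> S4
  read 'c': S4 --c--> S4
  read 'b': S4 --b--> S2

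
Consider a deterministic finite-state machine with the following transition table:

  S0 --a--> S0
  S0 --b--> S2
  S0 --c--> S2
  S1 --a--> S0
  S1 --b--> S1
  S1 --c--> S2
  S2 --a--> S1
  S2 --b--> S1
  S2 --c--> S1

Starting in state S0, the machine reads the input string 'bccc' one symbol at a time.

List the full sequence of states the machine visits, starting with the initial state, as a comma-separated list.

Start: S0
  read 'b': S0 --b--> S2
  read 'c': S2 --c--> S1
  read 'c': S1 --c--> S2
  read 'c': S2 --c--> S1

Answer: S0, S2, S1, S2, S1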